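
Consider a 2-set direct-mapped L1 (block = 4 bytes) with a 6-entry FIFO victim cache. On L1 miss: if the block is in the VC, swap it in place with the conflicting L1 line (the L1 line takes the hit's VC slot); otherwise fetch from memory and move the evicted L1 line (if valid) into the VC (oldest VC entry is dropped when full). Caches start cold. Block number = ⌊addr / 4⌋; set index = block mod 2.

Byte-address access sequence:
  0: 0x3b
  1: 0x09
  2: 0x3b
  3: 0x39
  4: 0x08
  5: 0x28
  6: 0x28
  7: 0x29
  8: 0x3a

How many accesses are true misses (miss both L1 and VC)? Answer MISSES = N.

0: 0x3b (blk 14, set 0) → MISS  vc=[]
1: 0x9 (blk 2, set 0) → MISS  vc=[14]
2: 0x3b (blk 14, set 0) → VC-HIT  vc=[2]
3: 0x39 (blk 14, set 0) → L1-HIT  vc=[2]
4: 0x8 (blk 2, set 0) → VC-HIT  vc=[14]
5: 0x28 (blk 10, set 0) → MISS  vc=[14, 2]
6: 0x28 (blk 10, set 0) → L1-HIT  vc=[14, 2]
7: 0x29 (blk 10, set 0) → L1-HIT  vc=[14, 2]
8: 0x3a (blk 14, set 0) → VC-HIT  vc=[10, 2]

MISSES = 3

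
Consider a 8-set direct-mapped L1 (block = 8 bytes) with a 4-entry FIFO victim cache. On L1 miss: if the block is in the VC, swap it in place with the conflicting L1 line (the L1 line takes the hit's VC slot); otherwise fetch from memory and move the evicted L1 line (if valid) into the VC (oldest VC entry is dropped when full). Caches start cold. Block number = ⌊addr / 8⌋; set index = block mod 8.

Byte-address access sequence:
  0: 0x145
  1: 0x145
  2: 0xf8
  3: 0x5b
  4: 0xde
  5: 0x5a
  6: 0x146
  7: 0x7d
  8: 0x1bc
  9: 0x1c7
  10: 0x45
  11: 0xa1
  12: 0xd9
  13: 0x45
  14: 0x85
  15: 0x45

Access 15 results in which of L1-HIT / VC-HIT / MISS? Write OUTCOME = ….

OUTCOME = VC-HIT

0: 0x145 (blk 40, set 0) → MISS  vc=[]
1: 0x145 (blk 40, set 0) → L1-HIT  vc=[]
2: 0xf8 (blk 31, set 7) → MISS  vc=[]
3: 0x5b (blk 11, set 3) → MISS  vc=[]
4: 0xde (blk 27, set 3) → MISS  vc=[11]
5: 0x5a (blk 11, set 3) → VC-HIT  vc=[27]
6: 0x146 (blk 40, set 0) → L1-HIT  vc=[27]
7: 0x7d (blk 15, set 7) → MISS  vc=[27, 31]
8: 0x1bc (blk 55, set 7) → MISS  vc=[27, 31, 15]
9: 0x1c7 (blk 56, set 0) → MISS  vc=[27, 31, 15, 40]
10: 0x45 (blk 8, set 0) → MISS  vc=[31, 15, 40, 56]
11: 0xa1 (blk 20, set 4) → MISS  vc=[31, 15, 40, 56]
12: 0xd9 (blk 27, set 3) → MISS  vc=[15, 40, 56, 11]
13: 0x45 (blk 8, set 0) → L1-HIT  vc=[15, 40, 56, 11]
14: 0x85 (blk 16, set 0) → MISS  vc=[40, 56, 11, 8]
15: 0x45 (blk 8, set 0) → VC-HIT  vc=[40, 56, 11, 16]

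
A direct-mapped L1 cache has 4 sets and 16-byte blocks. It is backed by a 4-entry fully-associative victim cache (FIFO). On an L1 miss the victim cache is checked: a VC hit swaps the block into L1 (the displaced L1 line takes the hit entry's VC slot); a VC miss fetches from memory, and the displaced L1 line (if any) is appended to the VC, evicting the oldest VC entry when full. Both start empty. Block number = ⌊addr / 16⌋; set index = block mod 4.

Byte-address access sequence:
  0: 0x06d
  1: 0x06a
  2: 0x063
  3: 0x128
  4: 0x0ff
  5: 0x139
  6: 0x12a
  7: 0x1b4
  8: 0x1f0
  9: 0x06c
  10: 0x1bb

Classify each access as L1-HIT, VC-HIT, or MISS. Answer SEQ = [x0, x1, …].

SEQ = [MISS, L1-HIT, L1-HIT, MISS, MISS, MISS, L1-HIT, MISS, MISS, VC-HIT, VC-HIT]

0: 0x6d (blk 6, set 2) → MISS  vc=[]
1: 0x6a (blk 6, set 2) → L1-HIT  vc=[]
2: 0x63 (blk 6, set 2) → L1-HIT  vc=[]
3: 0x128 (blk 18, set 2) → MISS  vc=[6]
4: 0xff (blk 15, set 3) → MISS  vc=[6]
5: 0x139 (blk 19, set 3) → MISS  vc=[6, 15]
6: 0x12a (blk 18, set 2) → L1-HIT  vc=[6, 15]
7: 0x1b4 (blk 27, set 3) → MISS  vc=[6, 15, 19]
8: 0x1f0 (blk 31, set 3) → MISS  vc=[6, 15, 19, 27]
9: 0x6c (blk 6, set 2) → VC-HIT  vc=[18, 15, 19, 27]
10: 0x1bb (blk 27, set 3) → VC-HIT  vc=[18, 15, 19, 31]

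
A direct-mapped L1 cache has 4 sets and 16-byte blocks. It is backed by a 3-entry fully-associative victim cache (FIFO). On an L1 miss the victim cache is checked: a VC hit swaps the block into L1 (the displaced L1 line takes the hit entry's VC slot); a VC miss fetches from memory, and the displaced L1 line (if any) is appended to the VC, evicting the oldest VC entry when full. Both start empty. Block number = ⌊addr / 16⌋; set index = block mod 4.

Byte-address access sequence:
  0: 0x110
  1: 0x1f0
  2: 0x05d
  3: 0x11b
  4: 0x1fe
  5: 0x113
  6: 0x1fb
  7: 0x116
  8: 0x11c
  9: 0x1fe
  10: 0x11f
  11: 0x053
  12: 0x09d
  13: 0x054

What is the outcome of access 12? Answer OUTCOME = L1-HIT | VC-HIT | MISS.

  [0] addr=0x110 blk=17 s=1: MISS | VC []
  [1] addr=0x1f0 blk=31 s=3: MISS | VC []
  [2] addr=0x5d blk=5 s=1: MISS | VC [17]
  [3] addr=0x11b blk=17 s=1: VC-HIT | VC [5]
  [4] addr=0x1fe blk=31 s=3: L1-HIT | VC [5]
  [5] addr=0x113 blk=17 s=1: L1-HIT | VC [5]
  [6] addr=0x1fb blk=31 s=3: L1-HIT | VC [5]
  [7] addr=0x116 blk=17 s=1: L1-HIT | VC [5]
  [8] addr=0x11c blk=17 s=1: L1-HIT | VC [5]
  [9] addr=0x1fe blk=31 s=3: L1-HIT | VC [5]
  [10] addr=0x11f blk=17 s=1: L1-HIT | VC [5]
  [11] addr=0x53 blk=5 s=1: VC-HIT | VC [17]
  [12] addr=0x9d blk=9 s=1: MISS | VC [17, 5]
  [13] addr=0x54 blk=5 s=1: VC-HIT | VC [17, 9]

OUTCOME = MISS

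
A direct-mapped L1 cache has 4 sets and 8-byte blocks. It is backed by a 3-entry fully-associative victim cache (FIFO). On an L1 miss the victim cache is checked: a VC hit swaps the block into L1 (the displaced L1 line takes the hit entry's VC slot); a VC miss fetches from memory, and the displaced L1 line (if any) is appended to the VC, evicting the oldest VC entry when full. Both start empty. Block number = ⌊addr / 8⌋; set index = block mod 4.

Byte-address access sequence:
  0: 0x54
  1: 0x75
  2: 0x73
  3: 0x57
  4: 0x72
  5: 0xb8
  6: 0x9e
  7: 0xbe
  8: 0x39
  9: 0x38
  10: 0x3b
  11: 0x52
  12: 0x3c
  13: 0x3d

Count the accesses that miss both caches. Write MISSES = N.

MISSES = 5

  [0] addr=0x54 blk=10 s=2: MISS | VC []
  [1] addr=0x75 blk=14 s=2: MISS | VC [10]
  [2] addr=0x73 blk=14 s=2: L1-HIT | VC [10]
  [3] addr=0x57 blk=10 s=2: VC-HIT | VC [14]
  [4] addr=0x72 blk=14 s=2: VC-HIT | VC [10]
  [5] addr=0xb8 blk=23 s=3: MISS | VC [10]
  [6] addr=0x9e blk=19 s=3: MISS | VC [10, 23]
  [7] addr=0xbe blk=23 s=3: VC-HIT | VC [10, 19]
  [8] addr=0x39 blk=7 s=3: MISS | VC [10, 19, 23]
  [9] addr=0x38 blk=7 s=3: L1-HIT | VC [10, 19, 23]
  [10] addr=0x3b blk=7 s=3: L1-HIT | VC [10, 19, 23]
  [11] addr=0x52 blk=10 s=2: VC-HIT | VC [14, 19, 23]
  [12] addr=0x3c blk=7 s=3: L1-HIT | VC [14, 19, 23]
  [13] addr=0x3d blk=7 s=3: L1-HIT | VC [14, 19, 23]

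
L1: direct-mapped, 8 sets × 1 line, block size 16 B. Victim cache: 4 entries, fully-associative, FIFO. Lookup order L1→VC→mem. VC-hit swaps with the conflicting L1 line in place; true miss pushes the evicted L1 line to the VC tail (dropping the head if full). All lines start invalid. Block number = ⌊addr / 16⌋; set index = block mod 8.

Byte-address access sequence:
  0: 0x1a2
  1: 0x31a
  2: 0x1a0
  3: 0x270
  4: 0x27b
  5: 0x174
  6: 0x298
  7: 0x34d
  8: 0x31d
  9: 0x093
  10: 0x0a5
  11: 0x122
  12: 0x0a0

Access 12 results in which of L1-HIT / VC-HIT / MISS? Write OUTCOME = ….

OUTCOME = VC-HIT

  [0] addr=0x1a2 blk=26 s=2: MISS | VC []
  [1] addr=0x31a blk=49 s=1: MISS | VC []
  [2] addr=0x1a0 blk=26 s=2: L1-HIT | VC []
  [3] addr=0x270 blk=39 s=7: MISS | VC []
  [4] addr=0x27b blk=39 s=7: L1-HIT | VC []
  [5] addr=0x174 blk=23 s=7: MISS | VC [39]
  [6] addr=0x298 blk=41 s=1: MISS | VC [39, 49]
  [7] addr=0x34d blk=52 s=4: MISS | VC [39, 49]
  [8] addr=0x31d blk=49 s=1: VC-HIT | VC [39, 41]
  [9] addr=0x93 blk=9 s=1: MISS | VC [39, 41, 49]
  [10] addr=0xa5 blk=10 s=2: MISS | VC [39, 41, 49, 26]
  [11] addr=0x122 blk=18 s=2: MISS | VC [41, 49, 26, 10]
  [12] addr=0xa0 blk=10 s=2: VC-HIT | VC [41, 49, 26, 18]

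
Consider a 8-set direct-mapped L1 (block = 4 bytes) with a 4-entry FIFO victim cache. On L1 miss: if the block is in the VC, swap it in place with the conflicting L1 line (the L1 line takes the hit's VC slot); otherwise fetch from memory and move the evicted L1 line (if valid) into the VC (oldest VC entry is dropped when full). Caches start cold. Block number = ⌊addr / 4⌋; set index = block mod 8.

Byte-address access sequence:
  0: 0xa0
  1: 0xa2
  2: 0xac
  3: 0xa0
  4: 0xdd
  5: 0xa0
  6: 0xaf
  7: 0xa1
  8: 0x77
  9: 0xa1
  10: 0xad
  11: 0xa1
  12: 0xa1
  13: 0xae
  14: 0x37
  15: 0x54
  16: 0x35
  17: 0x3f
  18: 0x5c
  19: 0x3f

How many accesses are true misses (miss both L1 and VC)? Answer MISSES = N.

MISSES = 8

  [0] addr=0xa0 blk=40 s=0: MISS | VC []
  [1] addr=0xa2 blk=40 s=0: L1-HIT | VC []
  [2] addr=0xac blk=43 s=3: MISS | VC []
  [3] addr=0xa0 blk=40 s=0: L1-HIT | VC []
  [4] addr=0xdd blk=55 s=7: MISS | VC []
  [5] addr=0xa0 blk=40 s=0: L1-HIT | VC []
  [6] addr=0xaf blk=43 s=3: L1-HIT | VC []
  [7] addr=0xa1 blk=40 s=0: L1-HIT | VC []
  [8] addr=0x77 blk=29 s=5: MISS | VC []
  [9] addr=0xa1 blk=40 s=0: L1-HIT | VC []
  [10] addr=0xad blk=43 s=3: L1-HIT | VC []
  [11] addr=0xa1 blk=40 s=0: L1-HIT | VC []
  [12] addr=0xa1 blk=40 s=0: L1-HIT | VC []
  [13] addr=0xae blk=43 s=3: L1-HIT | VC []
  [14] addr=0x37 blk=13 s=5: MISS | VC [29]
  [15] addr=0x54 blk=21 s=5: MISS | VC [29, 13]
  [16] addr=0x35 blk=13 s=5: VC-HIT | VC [29, 21]
  [17] addr=0x3f blk=15 s=7: MISS | VC [29, 21, 55]
  [18] addr=0x5c blk=23 s=7: MISS | VC [29, 21, 55, 15]
  [19] addr=0x3f blk=15 s=7: VC-HIT | VC [29, 21, 55, 23]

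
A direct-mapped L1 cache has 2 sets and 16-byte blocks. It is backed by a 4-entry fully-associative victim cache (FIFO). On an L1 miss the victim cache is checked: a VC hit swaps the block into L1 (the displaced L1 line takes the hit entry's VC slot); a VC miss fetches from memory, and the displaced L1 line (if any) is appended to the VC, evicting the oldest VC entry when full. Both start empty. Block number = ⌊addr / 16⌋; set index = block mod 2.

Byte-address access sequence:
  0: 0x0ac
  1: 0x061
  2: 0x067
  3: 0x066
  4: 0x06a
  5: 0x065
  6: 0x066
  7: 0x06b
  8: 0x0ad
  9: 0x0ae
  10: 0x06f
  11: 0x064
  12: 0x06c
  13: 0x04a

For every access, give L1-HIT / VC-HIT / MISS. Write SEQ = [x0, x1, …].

SEQ = [MISS, MISS, L1-HIT, L1-HIT, L1-HIT, L1-HIT, L1-HIT, L1-HIT, VC-HIT, L1-HIT, VC-HIT, L1-HIT, L1-HIT, MISS]

0: 0xac (blk 10, set 0) → MISS  vc=[]
1: 0x61 (blk 6, set 0) → MISS  vc=[10]
2: 0x67 (blk 6, set 0) → L1-HIT  vc=[10]
3: 0x66 (blk 6, set 0) → L1-HIT  vc=[10]
4: 0x6a (blk 6, set 0) → L1-HIT  vc=[10]
5: 0x65 (blk 6, set 0) → L1-HIT  vc=[10]
6: 0x66 (blk 6, set 0) → L1-HIT  vc=[10]
7: 0x6b (blk 6, set 0) → L1-HIT  vc=[10]
8: 0xad (blk 10, set 0) → VC-HIT  vc=[6]
9: 0xae (blk 10, set 0) → L1-HIT  vc=[6]
10: 0x6f (blk 6, set 0) → VC-HIT  vc=[10]
11: 0x64 (blk 6, set 0) → L1-HIT  vc=[10]
12: 0x6c (blk 6, set 0) → L1-HIT  vc=[10]
13: 0x4a (blk 4, set 0) → MISS  vc=[10, 6]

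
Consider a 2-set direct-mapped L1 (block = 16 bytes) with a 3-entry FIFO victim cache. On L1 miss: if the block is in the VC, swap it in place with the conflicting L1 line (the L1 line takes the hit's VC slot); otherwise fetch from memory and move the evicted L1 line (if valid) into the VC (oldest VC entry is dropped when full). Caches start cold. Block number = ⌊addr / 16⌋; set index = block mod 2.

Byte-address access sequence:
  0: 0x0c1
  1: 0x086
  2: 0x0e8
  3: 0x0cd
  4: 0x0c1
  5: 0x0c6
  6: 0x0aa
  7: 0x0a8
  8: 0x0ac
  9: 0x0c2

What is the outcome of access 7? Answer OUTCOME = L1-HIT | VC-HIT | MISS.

OUTCOME = L1-HIT

  [0] addr=0xc1 blk=12 s=0: MISS | VC []
  [1] addr=0x86 blk=8 s=0: MISS | VC [12]
  [2] addr=0xe8 blk=14 s=0: MISS | VC [12, 8]
  [3] addr=0xcd blk=12 s=0: VC-HIT | VC [14, 8]
  [4] addr=0xc1 blk=12 s=0: L1-HIT | VC [14, 8]
  [5] addr=0xc6 blk=12 s=0: L1-HIT | VC [14, 8]
  [6] addr=0xaa blk=10 s=0: MISS | VC [14, 8, 12]
  [7] addr=0xa8 blk=10 s=0: L1-HIT | VC [14, 8, 12]
  [8] addr=0xac blk=10 s=0: L1-HIT | VC [14, 8, 12]
  [9] addr=0xc2 blk=12 s=0: VC-HIT | VC [14, 8, 10]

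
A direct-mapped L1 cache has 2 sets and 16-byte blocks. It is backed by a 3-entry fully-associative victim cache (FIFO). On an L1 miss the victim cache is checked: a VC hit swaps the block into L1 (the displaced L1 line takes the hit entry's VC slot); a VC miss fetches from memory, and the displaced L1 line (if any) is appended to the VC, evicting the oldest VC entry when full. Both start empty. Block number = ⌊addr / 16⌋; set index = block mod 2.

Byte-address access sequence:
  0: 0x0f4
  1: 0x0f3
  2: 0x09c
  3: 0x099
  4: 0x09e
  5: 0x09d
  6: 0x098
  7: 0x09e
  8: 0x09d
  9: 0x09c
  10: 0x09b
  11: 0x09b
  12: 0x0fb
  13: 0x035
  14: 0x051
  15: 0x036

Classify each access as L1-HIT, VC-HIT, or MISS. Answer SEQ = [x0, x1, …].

  [0] addr=0xf4 blk=15 s=1: MISS | VC []
  [1] addr=0xf3 blk=15 s=1: L1-HIT | VC []
  [2] addr=0x9c blk=9 s=1: MISS | VC [15]
  [3] addr=0x99 blk=9 s=1: L1-HIT | VC [15]
  [4] addr=0x9e blk=9 s=1: L1-HIT | VC [15]
  [5] addr=0x9d blk=9 s=1: L1-HIT | VC [15]
  [6] addr=0x98 blk=9 s=1: L1-HIT | VC [15]
  [7] addr=0x9e blk=9 s=1: L1-HIT | VC [15]
  [8] addr=0x9d blk=9 s=1: L1-HIT | VC [15]
  [9] addr=0x9c blk=9 s=1: L1-HIT | VC [15]
  [10] addr=0x9b blk=9 s=1: L1-HIT | VC [15]
  [11] addr=0x9b blk=9 s=1: L1-HIT | VC [15]
  [12] addr=0xfb blk=15 s=1: VC-HIT | VC [9]
  [13] addr=0x35 blk=3 s=1: MISS | VC [9, 15]
  [14] addr=0x51 blk=5 s=1: MISS | VC [9, 15, 3]
  [15] addr=0x36 blk=3 s=1: VC-HIT | VC [9, 15, 5]

SEQ = [MISS, L1-HIT, MISS, L1-HIT, L1-HIT, L1-HIT, L1-HIT, L1-HIT, L1-HIT, L1-HIT, L1-HIT, L1-HIT, VC-HIT, MISS, MISS, VC-HIT]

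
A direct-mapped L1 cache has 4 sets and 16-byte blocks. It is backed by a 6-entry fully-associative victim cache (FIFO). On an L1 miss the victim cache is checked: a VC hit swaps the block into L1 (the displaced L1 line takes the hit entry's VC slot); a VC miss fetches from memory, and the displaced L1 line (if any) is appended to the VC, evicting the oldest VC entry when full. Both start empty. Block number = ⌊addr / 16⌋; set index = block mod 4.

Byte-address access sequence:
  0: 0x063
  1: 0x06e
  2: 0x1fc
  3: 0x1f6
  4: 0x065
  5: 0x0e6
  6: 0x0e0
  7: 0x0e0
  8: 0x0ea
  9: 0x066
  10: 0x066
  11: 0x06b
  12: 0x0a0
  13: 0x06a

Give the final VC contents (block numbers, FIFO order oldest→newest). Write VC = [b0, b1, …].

VC = [14, 10]

0: 0x63 (blk 6, set 2) → MISS  vc=[]
1: 0x6e (blk 6, set 2) → L1-HIT  vc=[]
2: 0x1fc (blk 31, set 3) → MISS  vc=[]
3: 0x1f6 (blk 31, set 3) → L1-HIT  vc=[]
4: 0x65 (blk 6, set 2) → L1-HIT  vc=[]
5: 0xe6 (blk 14, set 2) → MISS  vc=[6]
6: 0xe0 (blk 14, set 2) → L1-HIT  vc=[6]
7: 0xe0 (blk 14, set 2) → L1-HIT  vc=[6]
8: 0xea (blk 14, set 2) → L1-HIT  vc=[6]
9: 0x66 (blk 6, set 2) → VC-HIT  vc=[14]
10: 0x66 (blk 6, set 2) → L1-HIT  vc=[14]
11: 0x6b (blk 6, set 2) → L1-HIT  vc=[14]
12: 0xa0 (blk 10, set 2) → MISS  vc=[14, 6]
13: 0x6a (blk 6, set 2) → VC-HIT  vc=[14, 10]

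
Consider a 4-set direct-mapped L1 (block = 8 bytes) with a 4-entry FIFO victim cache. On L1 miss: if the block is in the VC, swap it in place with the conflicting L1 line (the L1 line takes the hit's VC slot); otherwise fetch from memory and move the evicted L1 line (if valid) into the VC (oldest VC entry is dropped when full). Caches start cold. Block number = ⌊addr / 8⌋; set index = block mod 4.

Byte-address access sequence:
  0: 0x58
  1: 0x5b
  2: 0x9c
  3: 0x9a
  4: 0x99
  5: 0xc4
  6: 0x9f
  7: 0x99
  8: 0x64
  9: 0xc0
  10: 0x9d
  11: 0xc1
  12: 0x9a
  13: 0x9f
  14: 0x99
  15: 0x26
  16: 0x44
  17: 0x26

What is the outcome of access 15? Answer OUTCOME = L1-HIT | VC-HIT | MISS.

#0 0x58→b11/s3 MISS; vc=[]
#1 0x5b→b11/s3 L1-HIT; vc=[]
#2 0x9c→b19/s3 MISS; vc=[11]
#3 0x9a→b19/s3 L1-HIT; vc=[11]
#4 0x99→b19/s3 L1-HIT; vc=[11]
#5 0xc4→b24/s0 MISS; vc=[11]
#6 0x9f→b19/s3 L1-HIT; vc=[11]
#7 0x99→b19/s3 L1-HIT; vc=[11]
#8 0x64→b12/s0 MISS; vc=[11,24]
#9 0xc0→b24/s0 VC-HIT; vc=[11,12]
#10 0x9d→b19/s3 L1-HIT; vc=[11,12]
#11 0xc1→b24/s0 L1-HIT; vc=[11,12]
#12 0x9a→b19/s3 L1-HIT; vc=[11,12]
#13 0x9f→b19/s3 L1-HIT; vc=[11,12]
#14 0x99→b19/s3 L1-HIT; vc=[11,12]
#15 0x26→b4/s0 MISS; vc=[11,12,24]
#16 0x44→b8/s0 MISS; vc=[11,12,24,4]
#17 0x26→b4/s0 VC-HIT; vc=[11,12,24,8]

OUTCOME = MISS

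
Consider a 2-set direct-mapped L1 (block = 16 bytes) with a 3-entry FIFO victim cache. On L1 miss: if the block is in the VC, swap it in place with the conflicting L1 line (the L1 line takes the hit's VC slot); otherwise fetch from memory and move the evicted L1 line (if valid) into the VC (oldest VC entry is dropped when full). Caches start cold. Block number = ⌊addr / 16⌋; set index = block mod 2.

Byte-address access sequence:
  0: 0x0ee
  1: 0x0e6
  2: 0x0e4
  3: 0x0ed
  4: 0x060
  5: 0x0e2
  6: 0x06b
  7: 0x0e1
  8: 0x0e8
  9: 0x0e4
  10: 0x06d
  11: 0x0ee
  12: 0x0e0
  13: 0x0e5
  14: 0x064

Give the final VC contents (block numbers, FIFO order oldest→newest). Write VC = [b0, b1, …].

VC = [14]

#0 0xee→b14/s0 MISS; vc=[]
#1 0xe6→b14/s0 L1-HIT; vc=[]
#2 0xe4→b14/s0 L1-HIT; vc=[]
#3 0xed→b14/s0 L1-HIT; vc=[]
#4 0x60→b6/s0 MISS; vc=[14]
#5 0xe2→b14/s0 VC-HIT; vc=[6]
#6 0x6b→b6/s0 VC-HIT; vc=[14]
#7 0xe1→b14/s0 VC-HIT; vc=[6]
#8 0xe8→b14/s0 L1-HIT; vc=[6]
#9 0xe4→b14/s0 L1-HIT; vc=[6]
#10 0x6d→b6/s0 VC-HIT; vc=[14]
#11 0xee→b14/s0 VC-HIT; vc=[6]
#12 0xe0→b14/s0 L1-HIT; vc=[6]
#13 0xe5→b14/s0 L1-HIT; vc=[6]
#14 0x64→b6/s0 VC-HIT; vc=[14]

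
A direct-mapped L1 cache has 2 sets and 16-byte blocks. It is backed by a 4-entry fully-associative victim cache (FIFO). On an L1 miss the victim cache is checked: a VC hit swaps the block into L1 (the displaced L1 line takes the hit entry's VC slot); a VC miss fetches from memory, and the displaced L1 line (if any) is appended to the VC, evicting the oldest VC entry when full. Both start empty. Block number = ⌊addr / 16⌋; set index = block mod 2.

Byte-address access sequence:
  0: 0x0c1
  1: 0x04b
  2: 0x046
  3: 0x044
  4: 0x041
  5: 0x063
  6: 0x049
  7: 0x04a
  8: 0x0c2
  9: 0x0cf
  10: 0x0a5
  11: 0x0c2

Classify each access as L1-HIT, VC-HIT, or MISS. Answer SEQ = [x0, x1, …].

SEQ = [MISS, MISS, L1-HIT, L1-HIT, L1-HIT, MISS, VC-HIT, L1-HIT, VC-HIT, L1-HIT, MISS, VC-HIT]

#0 0xc1→b12/s0 MISS; vc=[]
#1 0x4b→b4/s0 MISS; vc=[12]
#2 0x46→b4/s0 L1-HIT; vc=[12]
#3 0x44→b4/s0 L1-HIT; vc=[12]
#4 0x41→b4/s0 L1-HIT; vc=[12]
#5 0x63→b6/s0 MISS; vc=[12,4]
#6 0x49→b4/s0 VC-HIT; vc=[12,6]
#7 0x4a→b4/s0 L1-HIT; vc=[12,6]
#8 0xc2→b12/s0 VC-HIT; vc=[4,6]
#9 0xcf→b12/s0 L1-HIT; vc=[4,6]
#10 0xa5→b10/s0 MISS; vc=[4,6,12]
#11 0xc2→b12/s0 VC-HIT; vc=[4,6,10]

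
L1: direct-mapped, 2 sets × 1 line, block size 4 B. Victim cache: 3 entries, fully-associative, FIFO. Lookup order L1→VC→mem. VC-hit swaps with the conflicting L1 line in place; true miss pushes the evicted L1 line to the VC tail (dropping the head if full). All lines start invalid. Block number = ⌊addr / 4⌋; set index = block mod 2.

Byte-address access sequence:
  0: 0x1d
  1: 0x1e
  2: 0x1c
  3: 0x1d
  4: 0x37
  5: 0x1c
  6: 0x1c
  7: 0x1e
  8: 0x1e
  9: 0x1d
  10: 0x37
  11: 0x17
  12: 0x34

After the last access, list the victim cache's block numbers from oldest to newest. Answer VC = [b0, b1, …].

VC = [7, 5]

#0 0x1d→b7/s1 MISS; vc=[]
#1 0x1e→b7/s1 L1-HIT; vc=[]
#2 0x1c→b7/s1 L1-HIT; vc=[]
#3 0x1d→b7/s1 L1-HIT; vc=[]
#4 0x37→b13/s1 MISS; vc=[7]
#5 0x1c→b7/s1 VC-HIT; vc=[13]
#6 0x1c→b7/s1 L1-HIT; vc=[13]
#7 0x1e→b7/s1 L1-HIT; vc=[13]
#8 0x1e→b7/s1 L1-HIT; vc=[13]
#9 0x1d→b7/s1 L1-HIT; vc=[13]
#10 0x37→b13/s1 VC-HIT; vc=[7]
#11 0x17→b5/s1 MISS; vc=[7,13]
#12 0x34→b13/s1 VC-HIT; vc=[7,5]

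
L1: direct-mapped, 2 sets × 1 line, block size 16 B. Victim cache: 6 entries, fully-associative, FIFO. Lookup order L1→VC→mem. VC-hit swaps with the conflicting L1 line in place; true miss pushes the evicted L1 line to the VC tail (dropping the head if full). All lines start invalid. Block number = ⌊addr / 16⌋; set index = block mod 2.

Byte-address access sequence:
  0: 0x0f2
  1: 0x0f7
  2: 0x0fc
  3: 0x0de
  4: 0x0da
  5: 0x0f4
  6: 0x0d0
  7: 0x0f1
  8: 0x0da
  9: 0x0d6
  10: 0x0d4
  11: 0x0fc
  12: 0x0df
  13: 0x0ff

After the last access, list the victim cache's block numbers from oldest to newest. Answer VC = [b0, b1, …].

VC = [13]

0: 0xf2 (blk 15, set 1) → MISS  vc=[]
1: 0xf7 (blk 15, set 1) → L1-HIT  vc=[]
2: 0xfc (blk 15, set 1) → L1-HIT  vc=[]
3: 0xde (blk 13, set 1) → MISS  vc=[15]
4: 0xda (blk 13, set 1) → L1-HIT  vc=[15]
5: 0xf4 (blk 15, set 1) → VC-HIT  vc=[13]
6: 0xd0 (blk 13, set 1) → VC-HIT  vc=[15]
7: 0xf1 (blk 15, set 1) → VC-HIT  vc=[13]
8: 0xda (blk 13, set 1) → VC-HIT  vc=[15]
9: 0xd6 (blk 13, set 1) → L1-HIT  vc=[15]
10: 0xd4 (blk 13, set 1) → L1-HIT  vc=[15]
11: 0xfc (blk 15, set 1) → VC-HIT  vc=[13]
12: 0xdf (blk 13, set 1) → VC-HIT  vc=[15]
13: 0xff (blk 15, set 1) → VC-HIT  vc=[13]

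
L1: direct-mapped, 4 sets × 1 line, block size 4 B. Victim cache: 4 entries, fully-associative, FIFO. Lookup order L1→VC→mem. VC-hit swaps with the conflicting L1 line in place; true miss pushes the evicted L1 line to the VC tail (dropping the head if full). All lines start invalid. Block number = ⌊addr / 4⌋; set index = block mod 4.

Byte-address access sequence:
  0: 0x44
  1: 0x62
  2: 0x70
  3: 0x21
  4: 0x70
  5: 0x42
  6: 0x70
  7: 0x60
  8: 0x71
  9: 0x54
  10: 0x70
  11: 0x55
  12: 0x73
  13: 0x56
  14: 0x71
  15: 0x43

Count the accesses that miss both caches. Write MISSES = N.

MISSES = 6

0: 0x44 (blk 17, set 1) → MISS  vc=[]
1: 0x62 (blk 24, set 0) → MISS  vc=[]
2: 0x70 (blk 28, set 0) → MISS  vc=[24]
3: 0x21 (blk 8, set 0) → MISS  vc=[24, 28]
4: 0x70 (blk 28, set 0) → VC-HIT  vc=[24, 8]
5: 0x42 (blk 16, set 0) → MISS  vc=[24, 8, 28]
6: 0x70 (blk 28, set 0) → VC-HIT  vc=[24, 8, 16]
7: 0x60 (blk 24, set 0) → VC-HIT  vc=[28, 8, 16]
8: 0x71 (blk 28, set 0) → VC-HIT  vc=[24, 8, 16]
9: 0x54 (blk 21, set 1) → MISS  vc=[24, 8, 16, 17]
10: 0x70 (blk 28, set 0) → L1-HIT  vc=[24, 8, 16, 17]
11: 0x55 (blk 21, set 1) → L1-HIT  vc=[24, 8, 16, 17]
12: 0x73 (blk 28, set 0) → L1-HIT  vc=[24, 8, 16, 17]
13: 0x56 (blk 21, set 1) → L1-HIT  vc=[24, 8, 16, 17]
14: 0x71 (blk 28, set 0) → L1-HIT  vc=[24, 8, 16, 17]
15: 0x43 (blk 16, set 0) → VC-HIT  vc=[24, 8, 28, 17]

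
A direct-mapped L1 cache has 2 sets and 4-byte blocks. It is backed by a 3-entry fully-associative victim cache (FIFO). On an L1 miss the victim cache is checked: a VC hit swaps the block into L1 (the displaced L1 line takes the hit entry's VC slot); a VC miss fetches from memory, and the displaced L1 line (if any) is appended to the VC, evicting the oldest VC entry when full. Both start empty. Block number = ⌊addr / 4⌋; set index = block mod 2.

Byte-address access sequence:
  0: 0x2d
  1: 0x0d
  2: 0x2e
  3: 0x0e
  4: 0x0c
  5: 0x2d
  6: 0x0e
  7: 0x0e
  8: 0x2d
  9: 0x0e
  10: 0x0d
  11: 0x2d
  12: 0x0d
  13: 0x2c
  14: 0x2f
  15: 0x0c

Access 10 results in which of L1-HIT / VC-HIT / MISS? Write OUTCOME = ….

#0 0x2d→b11/s1 MISS; vc=[]
#1 0xd→b3/s1 MISS; vc=[11]
#2 0x2e→b11/s1 VC-HIT; vc=[3]
#3 0xe→b3/s1 VC-HIT; vc=[11]
#4 0xc→b3/s1 L1-HIT; vc=[11]
#5 0x2d→b11/s1 VC-HIT; vc=[3]
#6 0xe→b3/s1 VC-HIT; vc=[11]
#7 0xe→b3/s1 L1-HIT; vc=[11]
#8 0x2d→b11/s1 VC-HIT; vc=[3]
#9 0xe→b3/s1 VC-HIT; vc=[11]
#10 0xd→b3/s1 L1-HIT; vc=[11]
#11 0x2d→b11/s1 VC-HIT; vc=[3]
#12 0xd→b3/s1 VC-HIT; vc=[11]
#13 0x2c→b11/s1 VC-HIT; vc=[3]
#14 0x2f→b11/s1 L1-HIT; vc=[3]
#15 0xc→b3/s1 VC-HIT; vc=[11]

OUTCOME = L1-HIT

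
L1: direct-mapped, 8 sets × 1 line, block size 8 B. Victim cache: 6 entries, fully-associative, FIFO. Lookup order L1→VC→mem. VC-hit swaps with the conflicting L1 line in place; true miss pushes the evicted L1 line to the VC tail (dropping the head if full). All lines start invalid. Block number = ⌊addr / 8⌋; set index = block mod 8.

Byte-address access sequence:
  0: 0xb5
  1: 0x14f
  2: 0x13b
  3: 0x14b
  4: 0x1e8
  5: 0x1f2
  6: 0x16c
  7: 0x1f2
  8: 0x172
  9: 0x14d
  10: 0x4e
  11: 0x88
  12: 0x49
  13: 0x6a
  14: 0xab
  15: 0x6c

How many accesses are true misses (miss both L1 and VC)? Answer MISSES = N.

MISSES = 11

0: 0xb5 (blk 22, set 6) → MISS  vc=[]
1: 0x14f (blk 41, set 1) → MISS  vc=[]
2: 0x13b (blk 39, set 7) → MISS  vc=[]
3: 0x14b (blk 41, set 1) → L1-HIT  vc=[]
4: 0x1e8 (blk 61, set 5) → MISS  vc=[]
5: 0x1f2 (blk 62, set 6) → MISS  vc=[22]
6: 0x16c (blk 45, set 5) → MISS  vc=[22, 61]
7: 0x1f2 (blk 62, set 6) → L1-HIT  vc=[22, 61]
8: 0x172 (blk 46, set 6) → MISS  vc=[22, 61, 62]
9: 0x14d (blk 41, set 1) → L1-HIT  vc=[22, 61, 62]
10: 0x4e (blk 9, set 1) → MISS  vc=[22, 61, 62, 41]
11: 0x88 (blk 17, set 1) → MISS  vc=[22, 61, 62, 41, 9]
12: 0x49 (blk 9, set 1) → VC-HIT  vc=[22, 61, 62, 41, 17]
13: 0x6a (blk 13, set 5) → MISS  vc=[22, 61, 62, 41, 17, 45]
14: 0xab (blk 21, set 5) → MISS  vc=[61, 62, 41, 17, 45, 13]
15: 0x6c (blk 13, set 5) → VC-HIT  vc=[61, 62, 41, 17, 45, 21]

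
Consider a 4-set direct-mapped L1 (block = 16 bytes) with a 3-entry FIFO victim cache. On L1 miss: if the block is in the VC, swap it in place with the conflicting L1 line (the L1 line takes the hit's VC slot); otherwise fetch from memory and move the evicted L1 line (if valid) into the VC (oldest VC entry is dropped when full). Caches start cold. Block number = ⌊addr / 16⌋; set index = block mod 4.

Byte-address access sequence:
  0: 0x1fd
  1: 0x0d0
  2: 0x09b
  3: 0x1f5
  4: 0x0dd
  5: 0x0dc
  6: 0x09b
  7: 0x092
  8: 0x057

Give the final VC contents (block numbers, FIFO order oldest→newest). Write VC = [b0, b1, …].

VC = [13, 9]

#0 0x1fd→b31/s3 MISS; vc=[]
#1 0xd0→b13/s1 MISS; vc=[]
#2 0x9b→b9/s1 MISS; vc=[13]
#3 0x1f5→b31/s3 L1-HIT; vc=[13]
#4 0xdd→b13/s1 VC-HIT; vc=[9]
#5 0xdc→b13/s1 L1-HIT; vc=[9]
#6 0x9b→b9/s1 VC-HIT; vc=[13]
#7 0x92→b9/s1 L1-HIT; vc=[13]
#8 0x57→b5/s1 MISS; vc=[13,9]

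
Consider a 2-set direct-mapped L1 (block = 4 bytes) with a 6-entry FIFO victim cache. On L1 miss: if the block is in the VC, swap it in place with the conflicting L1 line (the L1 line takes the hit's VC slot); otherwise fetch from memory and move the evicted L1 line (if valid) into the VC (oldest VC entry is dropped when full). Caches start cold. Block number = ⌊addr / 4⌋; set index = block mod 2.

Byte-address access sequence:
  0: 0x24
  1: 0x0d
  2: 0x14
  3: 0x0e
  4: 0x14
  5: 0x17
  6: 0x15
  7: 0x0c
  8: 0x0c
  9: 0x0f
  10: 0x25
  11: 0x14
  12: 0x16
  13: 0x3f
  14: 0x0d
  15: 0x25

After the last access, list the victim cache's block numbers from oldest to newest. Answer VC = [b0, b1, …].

#0 0x24→b9/s1 MISS; vc=[]
#1 0xd→b3/s1 MISS; vc=[9]
#2 0x14→b5/s1 MISS; vc=[9,3]
#3 0xe→b3/s1 VC-HIT; vc=[9,5]
#4 0x14→b5/s1 VC-HIT; vc=[9,3]
#5 0x17→b5/s1 L1-HIT; vc=[9,3]
#6 0x15→b5/s1 L1-HIT; vc=[9,3]
#7 0xc→b3/s1 VC-HIT; vc=[9,5]
#8 0xc→b3/s1 L1-HIT; vc=[9,5]
#9 0xf→b3/s1 L1-HIT; vc=[9,5]
#10 0x25→b9/s1 VC-HIT; vc=[3,5]
#11 0x14→b5/s1 VC-HIT; vc=[3,9]
#12 0x16→b5/s1 L1-HIT; vc=[3,9]
#13 0x3f→b15/s1 MISS; vc=[3,9,5]
#14 0xd→b3/s1 VC-HIT; vc=[15,9,5]
#15 0x25→b9/s1 VC-HIT; vc=[15,3,5]

VC = [15, 3, 5]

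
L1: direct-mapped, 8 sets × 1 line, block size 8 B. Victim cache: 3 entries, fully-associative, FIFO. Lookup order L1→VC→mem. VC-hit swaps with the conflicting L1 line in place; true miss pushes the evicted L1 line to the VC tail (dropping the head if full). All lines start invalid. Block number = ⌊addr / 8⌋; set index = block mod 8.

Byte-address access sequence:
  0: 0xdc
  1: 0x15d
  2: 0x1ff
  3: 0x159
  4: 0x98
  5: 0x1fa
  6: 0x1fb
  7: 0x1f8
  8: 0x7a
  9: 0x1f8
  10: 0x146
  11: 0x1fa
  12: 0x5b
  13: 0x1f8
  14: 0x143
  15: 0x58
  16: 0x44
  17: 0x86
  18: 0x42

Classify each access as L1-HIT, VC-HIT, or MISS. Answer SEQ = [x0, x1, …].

SEQ = [MISS, MISS, MISS, L1-HIT, MISS, L1-HIT, L1-HIT, L1-HIT, MISS, VC-HIT, MISS, L1-HIT, MISS, L1-HIT, L1-HIT, L1-HIT, MISS, MISS, VC-HIT]

  [0] addr=0xdc blk=27 s=3: MISS | VC []
  [1] addr=0x15d blk=43 s=3: MISS | VC [27]
  [2] addr=0x1ff blk=63 s=7: MISS | VC [27]
  [3] addr=0x159 blk=43 s=3: L1-HIT | VC [27]
  [4] addr=0x98 blk=19 s=3: MISS | VC [27, 43]
  [5] addr=0x1fa blk=63 s=7: L1-HIT | VC [27, 43]
  [6] addr=0x1fb blk=63 s=7: L1-HIT | VC [27, 43]
  [7] addr=0x1f8 blk=63 s=7: L1-HIT | VC [27, 43]
  [8] addr=0x7a blk=15 s=7: MISS | VC [27, 43, 63]
  [9] addr=0x1f8 blk=63 s=7: VC-HIT | VC [27, 43, 15]
  [10] addr=0x146 blk=40 s=0: MISS | VC [27, 43, 15]
  [11] addr=0x1fa blk=63 s=7: L1-HIT | VC [27, 43, 15]
  [12] addr=0x5b blk=11 s=3: MISS | VC [43, 15, 19]
  [13] addr=0x1f8 blk=63 s=7: L1-HIT | VC [43, 15, 19]
  [14] addr=0x143 blk=40 s=0: L1-HIT | VC [43, 15, 19]
  [15] addr=0x58 blk=11 s=3: L1-HIT | VC [43, 15, 19]
  [16] addr=0x44 blk=8 s=0: MISS | VC [15, 19, 40]
  [17] addr=0x86 blk=16 s=0: MISS | VC [19, 40, 8]
  [18] addr=0x42 blk=8 s=0: VC-HIT | VC [19, 40, 16]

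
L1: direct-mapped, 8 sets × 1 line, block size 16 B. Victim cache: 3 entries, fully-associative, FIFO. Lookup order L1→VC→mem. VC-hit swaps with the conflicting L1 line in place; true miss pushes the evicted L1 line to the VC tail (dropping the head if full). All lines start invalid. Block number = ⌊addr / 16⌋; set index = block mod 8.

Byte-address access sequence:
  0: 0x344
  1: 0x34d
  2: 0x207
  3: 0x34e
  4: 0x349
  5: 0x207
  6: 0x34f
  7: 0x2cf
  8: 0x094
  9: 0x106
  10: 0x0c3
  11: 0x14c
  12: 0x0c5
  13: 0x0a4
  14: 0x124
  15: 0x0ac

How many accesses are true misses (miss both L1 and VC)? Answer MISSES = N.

#0 0x344→b52/s4 MISS; vc=[]
#1 0x34d→b52/s4 L1-HIT; vc=[]
#2 0x207→b32/s0 MISS; vc=[]
#3 0x34e→b52/s4 L1-HIT; vc=[]
#4 0x349→b52/s4 L1-HIT; vc=[]
#5 0x207→b32/s0 L1-HIT; vc=[]
#6 0x34f→b52/s4 L1-HIT; vc=[]
#7 0x2cf→b44/s4 MISS; vc=[52]
#8 0x94→b9/s1 MISS; vc=[52]
#9 0x106→b16/s0 MISS; vc=[52,32]
#10 0xc3→b12/s4 MISS; vc=[52,32,44]
#11 0x14c→b20/s4 MISS; vc=[32,44,12]
#12 0xc5→b12/s4 VC-HIT; vc=[32,44,20]
#13 0xa4→b10/s2 MISS; vc=[32,44,20]
#14 0x124→b18/s2 MISS; vc=[44,20,10]
#15 0xac→b10/s2 VC-HIT; vc=[44,20,18]

MISSES = 9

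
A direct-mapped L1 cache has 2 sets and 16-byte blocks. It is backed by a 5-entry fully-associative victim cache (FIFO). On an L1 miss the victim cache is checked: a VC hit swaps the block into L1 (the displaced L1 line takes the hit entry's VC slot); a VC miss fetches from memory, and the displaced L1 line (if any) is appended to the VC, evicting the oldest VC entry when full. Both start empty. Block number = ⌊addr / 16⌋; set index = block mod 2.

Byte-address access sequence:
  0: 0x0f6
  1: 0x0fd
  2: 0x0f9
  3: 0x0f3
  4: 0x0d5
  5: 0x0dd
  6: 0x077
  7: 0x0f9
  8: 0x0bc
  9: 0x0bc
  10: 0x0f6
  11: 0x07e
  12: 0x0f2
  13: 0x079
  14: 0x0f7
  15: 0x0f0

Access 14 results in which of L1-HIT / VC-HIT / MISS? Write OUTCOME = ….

  [0] addr=0xf6 blk=15 s=1: MISS | VC []
  [1] addr=0xfd blk=15 s=1: L1-HIT | VC []
  [2] addr=0xf9 blk=15 s=1: L1-HIT | VC []
  [3] addr=0xf3 blk=15 s=1: L1-HIT | VC []
  [4] addr=0xd5 blk=13 s=1: MISS | VC [15]
  [5] addr=0xdd blk=13 s=1: L1-HIT | VC [15]
  [6] addr=0x77 blk=7 s=1: MISS | VC [15, 13]
  [7] addr=0xf9 blk=15 s=1: VC-HIT | VC [7, 13]
  [8] addr=0xbc blk=11 s=1: MISS | VC [7, 13, 15]
  [9] addr=0xbc blk=11 s=1: L1-HIT | VC [7, 13, 15]
  [10] addr=0xf6 blk=15 s=1: VC-HIT | VC [7, 13, 11]
  [11] addr=0x7e blk=7 s=1: VC-HIT | VC [15, 13, 11]
  [12] addr=0xf2 blk=15 s=1: VC-HIT | VC [7, 13, 11]
  [13] addr=0x79 blk=7 s=1: VC-HIT | VC [15, 13, 11]
  [14] addr=0xf7 blk=15 s=1: VC-HIT | VC [7, 13, 11]
  [15] addr=0xf0 blk=15 s=1: L1-HIT | VC [7, 13, 11]

OUTCOME = VC-HIT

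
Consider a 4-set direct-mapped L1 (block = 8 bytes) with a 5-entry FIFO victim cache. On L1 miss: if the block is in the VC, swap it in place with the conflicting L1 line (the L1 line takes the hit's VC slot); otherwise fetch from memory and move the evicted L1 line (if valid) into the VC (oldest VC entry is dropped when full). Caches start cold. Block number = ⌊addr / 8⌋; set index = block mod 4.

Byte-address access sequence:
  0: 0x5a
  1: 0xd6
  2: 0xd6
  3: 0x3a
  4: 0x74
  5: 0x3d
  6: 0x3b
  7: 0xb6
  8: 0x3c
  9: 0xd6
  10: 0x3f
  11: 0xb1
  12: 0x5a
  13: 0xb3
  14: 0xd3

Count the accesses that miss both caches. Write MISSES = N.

MISSES = 5

#0 0x5a→b11/s3 MISS; vc=[]
#1 0xd6→b26/s2 MISS; vc=[]
#2 0xd6→b26/s2 L1-HIT; vc=[]
#3 0x3a→b7/s3 MISS; vc=[11]
#4 0x74→b14/s2 MISS; vc=[11,26]
#5 0x3d→b7/s3 L1-HIT; vc=[11,26]
#6 0x3b→b7/s3 L1-HIT; vc=[11,26]
#7 0xb6→b22/s2 MISS; vc=[11,26,14]
#8 0x3c→b7/s3 L1-HIT; vc=[11,26,14]
#9 0xd6→b26/s2 VC-HIT; vc=[11,22,14]
#10 0x3f→b7/s3 L1-HIT; vc=[11,22,14]
#11 0xb1→b22/s2 VC-HIT; vc=[11,26,14]
#12 0x5a→b11/s3 VC-HIT; vc=[7,26,14]
#13 0xb3→b22/s2 L1-HIT; vc=[7,26,14]
#14 0xd3→b26/s2 VC-HIT; vc=[7,22,14]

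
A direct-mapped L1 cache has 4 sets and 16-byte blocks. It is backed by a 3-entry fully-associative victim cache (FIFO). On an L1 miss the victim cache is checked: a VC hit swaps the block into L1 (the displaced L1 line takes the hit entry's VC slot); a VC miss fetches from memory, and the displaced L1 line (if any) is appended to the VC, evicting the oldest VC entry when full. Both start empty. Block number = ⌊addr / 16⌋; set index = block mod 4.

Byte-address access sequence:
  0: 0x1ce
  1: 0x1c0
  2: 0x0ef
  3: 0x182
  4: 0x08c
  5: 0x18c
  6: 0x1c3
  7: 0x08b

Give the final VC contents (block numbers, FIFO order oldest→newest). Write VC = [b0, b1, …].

0: 0x1ce (blk 28, set 0) → MISS  vc=[]
1: 0x1c0 (blk 28, set 0) → L1-HIT  vc=[]
2: 0xef (blk 14, set 2) → MISS  vc=[]
3: 0x182 (blk 24, set 0) → MISS  vc=[28]
4: 0x8c (blk 8, set 0) → MISS  vc=[28, 24]
5: 0x18c (blk 24, set 0) → VC-HIT  vc=[28, 8]
6: 0x1c3 (blk 28, set 0) → VC-HIT  vc=[24, 8]
7: 0x8b (blk 8, set 0) → VC-HIT  vc=[24, 28]

VC = [24, 28]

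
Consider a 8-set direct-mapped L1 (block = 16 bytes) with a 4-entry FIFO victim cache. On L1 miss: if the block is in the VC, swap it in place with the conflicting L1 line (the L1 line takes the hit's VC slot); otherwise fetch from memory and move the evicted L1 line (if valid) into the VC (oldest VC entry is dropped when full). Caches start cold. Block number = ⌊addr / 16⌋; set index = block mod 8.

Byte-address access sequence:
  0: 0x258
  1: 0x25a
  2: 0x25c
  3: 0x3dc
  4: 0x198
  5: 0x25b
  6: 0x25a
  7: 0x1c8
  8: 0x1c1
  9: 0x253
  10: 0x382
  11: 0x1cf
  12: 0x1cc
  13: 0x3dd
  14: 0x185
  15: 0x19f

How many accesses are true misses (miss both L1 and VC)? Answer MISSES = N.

MISSES = 6

0: 0x258 (blk 37, set 5) → MISS  vc=[]
1: 0x25a (blk 37, set 5) → L1-HIT  vc=[]
2: 0x25c (blk 37, set 5) → L1-HIT  vc=[]
3: 0x3dc (blk 61, set 5) → MISS  vc=[37]
4: 0x198 (blk 25, set 1) → MISS  vc=[37]
5: 0x25b (blk 37, set 5) → VC-HIT  vc=[61]
6: 0x25a (blk 37, set 5) → L1-HIT  vc=[61]
7: 0x1c8 (blk 28, set 4) → MISS  vc=[61]
8: 0x1c1 (blk 28, set 4) → L1-HIT  vc=[61]
9: 0x253 (blk 37, set 5) → L1-HIT  vc=[61]
10: 0x382 (blk 56, set 0) → MISS  vc=[61]
11: 0x1cf (blk 28, set 4) → L1-HIT  vc=[61]
12: 0x1cc (blk 28, set 4) → L1-HIT  vc=[61]
13: 0x3dd (blk 61, set 5) → VC-HIT  vc=[37]
14: 0x185 (blk 24, set 0) → MISS  vc=[37, 56]
15: 0x19f (blk 25, set 1) → L1-HIT  vc=[37, 56]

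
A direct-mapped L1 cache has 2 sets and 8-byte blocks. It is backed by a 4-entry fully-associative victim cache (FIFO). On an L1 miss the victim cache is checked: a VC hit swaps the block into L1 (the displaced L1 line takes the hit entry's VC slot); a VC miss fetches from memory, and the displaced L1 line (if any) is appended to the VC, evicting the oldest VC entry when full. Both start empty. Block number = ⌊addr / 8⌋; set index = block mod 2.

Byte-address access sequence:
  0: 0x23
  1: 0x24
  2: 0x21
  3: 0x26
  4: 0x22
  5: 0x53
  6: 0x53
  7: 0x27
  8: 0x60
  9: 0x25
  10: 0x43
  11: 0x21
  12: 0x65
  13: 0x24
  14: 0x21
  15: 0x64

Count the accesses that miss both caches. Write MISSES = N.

MISSES = 4

#0 0x23→b4/s0 MISS; vc=[]
#1 0x24→b4/s0 L1-HIT; vc=[]
#2 0x21→b4/s0 L1-HIT; vc=[]
#3 0x26→b4/s0 L1-HIT; vc=[]
#4 0x22→b4/s0 L1-HIT; vc=[]
#5 0x53→b10/s0 MISS; vc=[4]
#6 0x53→b10/s0 L1-HIT; vc=[4]
#7 0x27→b4/s0 VC-HIT; vc=[10]
#8 0x60→b12/s0 MISS; vc=[10,4]
#9 0x25→b4/s0 VC-HIT; vc=[10,12]
#10 0x43→b8/s0 MISS; vc=[10,12,4]
#11 0x21→b4/s0 VC-HIT; vc=[10,12,8]
#12 0x65→b12/s0 VC-HIT; vc=[10,4,8]
#13 0x24→b4/s0 VC-HIT; vc=[10,12,8]
#14 0x21→b4/s0 L1-HIT; vc=[10,12,8]
#15 0x64→b12/s0 VC-HIT; vc=[10,4,8]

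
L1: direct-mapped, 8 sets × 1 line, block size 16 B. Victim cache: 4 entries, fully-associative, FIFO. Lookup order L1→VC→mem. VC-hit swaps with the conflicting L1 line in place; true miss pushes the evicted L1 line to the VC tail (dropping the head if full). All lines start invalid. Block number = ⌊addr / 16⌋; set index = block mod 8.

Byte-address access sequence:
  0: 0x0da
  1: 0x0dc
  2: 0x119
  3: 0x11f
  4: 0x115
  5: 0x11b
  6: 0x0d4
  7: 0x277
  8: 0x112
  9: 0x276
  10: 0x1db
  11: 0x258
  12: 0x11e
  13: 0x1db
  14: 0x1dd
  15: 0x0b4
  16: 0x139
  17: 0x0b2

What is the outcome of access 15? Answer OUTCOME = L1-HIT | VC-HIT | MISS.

0: 0xda (blk 13, set 5) → MISS  vc=[]
1: 0xdc (blk 13, set 5) → L1-HIT  vc=[]
2: 0x119 (blk 17, set 1) → MISS  vc=[]
3: 0x11f (blk 17, set 1) → L1-HIT  vc=[]
4: 0x115 (blk 17, set 1) → L1-HIT  vc=[]
5: 0x11b (blk 17, set 1) → L1-HIT  vc=[]
6: 0xd4 (blk 13, set 5) → L1-HIT  vc=[]
7: 0x277 (blk 39, set 7) → MISS  vc=[]
8: 0x112 (blk 17, set 1) → L1-HIT  vc=[]
9: 0x276 (blk 39, set 7) → L1-HIT  vc=[]
10: 0x1db (blk 29, set 5) → MISS  vc=[13]
11: 0x258 (blk 37, set 5) → MISS  vc=[13, 29]
12: 0x11e (blk 17, set 1) → L1-HIT  vc=[13, 29]
13: 0x1db (blk 29, set 5) → VC-HIT  vc=[13, 37]
14: 0x1dd (blk 29, set 5) → L1-HIT  vc=[13, 37]
15: 0xb4 (blk 11, set 3) → MISS  vc=[13, 37]
16: 0x139 (blk 19, set 3) → MISS  vc=[13, 37, 11]
17: 0xb2 (blk 11, set 3) → VC-HIT  vc=[13, 37, 19]

OUTCOME = MISS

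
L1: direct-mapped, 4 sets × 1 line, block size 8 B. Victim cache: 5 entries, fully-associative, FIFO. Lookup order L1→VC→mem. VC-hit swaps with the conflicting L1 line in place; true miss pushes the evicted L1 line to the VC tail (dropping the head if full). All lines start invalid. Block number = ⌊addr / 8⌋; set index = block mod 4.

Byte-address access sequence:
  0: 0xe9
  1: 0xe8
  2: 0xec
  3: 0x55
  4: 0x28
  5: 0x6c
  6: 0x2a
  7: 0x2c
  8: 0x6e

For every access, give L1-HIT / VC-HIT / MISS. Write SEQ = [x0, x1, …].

SEQ = [MISS, L1-HIT, L1-HIT, MISS, MISS, MISS, VC-HIT, L1-HIT, VC-HIT]

#0 0xe9→b29/s1 MISS; vc=[]
#1 0xe8→b29/s1 L1-HIT; vc=[]
#2 0xec→b29/s1 L1-HIT; vc=[]
#3 0x55→b10/s2 MISS; vc=[]
#4 0x28→b5/s1 MISS; vc=[29]
#5 0x6c→b13/s1 MISS; vc=[29,5]
#6 0x2a→b5/s1 VC-HIT; vc=[29,13]
#7 0x2c→b5/s1 L1-HIT; vc=[29,13]
#8 0x6e→b13/s1 VC-HIT; vc=[29,5]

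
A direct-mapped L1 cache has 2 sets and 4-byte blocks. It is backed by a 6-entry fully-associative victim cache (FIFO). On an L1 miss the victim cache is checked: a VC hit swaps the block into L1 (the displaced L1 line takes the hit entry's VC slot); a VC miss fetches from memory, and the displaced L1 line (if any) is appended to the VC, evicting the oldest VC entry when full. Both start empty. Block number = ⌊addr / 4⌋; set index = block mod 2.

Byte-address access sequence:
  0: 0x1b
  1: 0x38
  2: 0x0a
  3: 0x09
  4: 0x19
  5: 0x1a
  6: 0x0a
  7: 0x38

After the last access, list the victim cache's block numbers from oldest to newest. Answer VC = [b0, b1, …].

VC = [6, 2]

#0 0x1b→b6/s0 MISS; vc=[]
#1 0x38→b14/s0 MISS; vc=[6]
#2 0xa→b2/s0 MISS; vc=[6,14]
#3 0x9→b2/s0 L1-HIT; vc=[6,14]
#4 0x19→b6/s0 VC-HIT; vc=[2,14]
#5 0x1a→b6/s0 L1-HIT; vc=[2,14]
#6 0xa→b2/s0 VC-HIT; vc=[6,14]
#7 0x38→b14/s0 VC-HIT; vc=[6,2]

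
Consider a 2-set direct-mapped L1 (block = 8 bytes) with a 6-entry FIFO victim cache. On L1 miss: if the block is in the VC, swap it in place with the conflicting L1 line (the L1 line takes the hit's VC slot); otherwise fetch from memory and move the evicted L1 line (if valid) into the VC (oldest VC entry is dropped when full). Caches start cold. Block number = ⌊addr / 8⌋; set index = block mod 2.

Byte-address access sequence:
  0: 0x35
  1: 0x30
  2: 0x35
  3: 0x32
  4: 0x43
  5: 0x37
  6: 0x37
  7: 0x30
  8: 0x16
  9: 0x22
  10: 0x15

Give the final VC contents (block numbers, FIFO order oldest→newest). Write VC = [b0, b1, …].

  [0] addr=0x35 blk=6 s=0: MISS | VC []
  [1] addr=0x30 blk=6 s=0: L1-HIT | VC []
  [2] addr=0x35 blk=6 s=0: L1-HIT | VC []
  [3] addr=0x32 blk=6 s=0: L1-HIT | VC []
  [4] addr=0x43 blk=8 s=0: MISS | VC [6]
  [5] addr=0x37 blk=6 s=0: VC-HIT | VC [8]
  [6] addr=0x37 blk=6 s=0: L1-HIT | VC [8]
  [7] addr=0x30 blk=6 s=0: L1-HIT | VC [8]
  [8] addr=0x16 blk=2 s=0: MISS | VC [8, 6]
  [9] addr=0x22 blk=4 s=0: MISS | VC [8, 6, 2]
  [10] addr=0x15 blk=2 s=0: VC-HIT | VC [8, 6, 4]

VC = [8, 6, 4]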